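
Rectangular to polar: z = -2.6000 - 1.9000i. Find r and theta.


r = sqrt(6.76+3.61) = sqrt(10.37) = 3.2202
theta = atan2(-1.9, -2.6) = -143.8418 degrees

r = 3.2202, theta = -143.8418 degrees


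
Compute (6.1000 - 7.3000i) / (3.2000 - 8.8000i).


Conjugate of z2 = 3.2000 + 8.8000i
Numerator: (6.1000 - 7.3000i)(3.2000 + 8.8000i) = 83.7600 + 30.3200i
Denominator: 3.2^2 + (-8.8)^2 = 87.68
Result = (83.7600 + 30.3200i)/87.68

0.9553 + 0.3458i


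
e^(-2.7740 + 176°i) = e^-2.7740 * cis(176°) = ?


e^-2.7740 = 0.0624
cos(176°) = -0.9976
sin(176°) = 0.0698
Real = 0.0624*(-0.9976) = -0.0623
Imag = 0.0624*0.0698 = 0.0044

-0.0623 + 0.0044i


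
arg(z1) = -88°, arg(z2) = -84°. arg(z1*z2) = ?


arg(z1*z2) = -88° - 84° = -172°
Normalized to (-180°, 180°]: -172°

-172°


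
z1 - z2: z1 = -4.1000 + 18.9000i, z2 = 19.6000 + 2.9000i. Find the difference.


Real: -4.1 - 19.6 = -23.7
Imag: 18.9 - 2.9 = 16

-23.7000 + 16.0000i


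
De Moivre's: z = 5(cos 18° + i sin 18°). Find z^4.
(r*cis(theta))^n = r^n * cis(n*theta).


r^4 = 5^4 = 625
n*theta = 4*18° = 72° = 72° (mod 360)
a = 625*cos(72°) = 193.1356
b = 625*sin(72°) = 594.4103

625 cis(72°) = 193.1356 + 594.4103i


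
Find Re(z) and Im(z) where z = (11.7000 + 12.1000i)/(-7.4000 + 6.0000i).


Multiply by conjugate: (11.7000 + 12.1000i)(-7.4000 - 6.0000i) / ((-7.4)^2 + 6^2)
Numerator real = 11.7*(-7.4) + 12.1*6 = -13.98
Numerator imag = 12.1*(-7.4) - 11.7*6 = -159.74
Denominator = 90.76
Re(z) = -13.98/90.76 = -0.1540
Im(z) = -159.74/90.76 = -1.7600

Re(z) = -0.1540, Im(z) = -1.7600


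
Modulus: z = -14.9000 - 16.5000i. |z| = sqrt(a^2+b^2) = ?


|z| = sqrt((-14.9)^2 + (-16.5)^2) = sqrt(222.01 + 272.25) = sqrt(494.26) = 22.2320

|z| = 22.2320


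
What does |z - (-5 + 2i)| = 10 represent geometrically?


|z - z0| = r is a circle with center z0 and radius r.
Center = (-5, 2), radius = 10

Circle with center (-5, 2) and radius 10


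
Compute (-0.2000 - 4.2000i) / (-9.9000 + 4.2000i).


Conjugate of z2 = -9.9000 - 4.2000i
Numerator: (-0.2000 - 4.2000i)(-9.9000 - 4.2000i) = -15.6600 + 42.4200i
Denominator: (-9.9)^2 + 4.2^2 = 115.65
Result = (-15.6600 + 42.4200i)/115.65

-0.1354 + 0.3668i


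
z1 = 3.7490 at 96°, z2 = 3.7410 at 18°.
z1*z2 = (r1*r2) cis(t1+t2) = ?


r = 3.7490 * 3.7410 = 14.0250
theta = 96° + 18° = 114° = 114° (mod 360)

14.0250 cis(114°)


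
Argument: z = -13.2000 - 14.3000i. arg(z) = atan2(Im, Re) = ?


Re = -13.2, Im = -14.3
arg = atan2(-14.3, -13.2) = -132.7094 degrees

arg(z) = -132.7094 degrees


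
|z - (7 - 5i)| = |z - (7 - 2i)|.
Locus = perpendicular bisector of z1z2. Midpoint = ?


Equal distances means the locus is the perpendicular bisector of z1 and z2.
Midpoint = ((7+7)/2, (-5+(-2))/2) = (7.0000, -3.5000)

Perpendicular bisector through (7.0000, -3.5000)


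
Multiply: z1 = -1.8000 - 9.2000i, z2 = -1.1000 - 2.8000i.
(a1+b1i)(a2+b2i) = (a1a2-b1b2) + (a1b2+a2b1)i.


Real = -1.8*(-1.1) - (-9.2)*(-2.8) = 1.98 - 25.76 = -23.78
Imag = -1.8*(-2.8) - (1.1)*(-9.2) = 5.04 + 10.12 = 15.16

-23.7800 + 15.1600i


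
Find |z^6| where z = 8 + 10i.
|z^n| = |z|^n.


|z| = sqrt(64+100) = sqrt(164) = 12.8062
|z^6| = |z|^6 = (sqrt(164))^6 = 164^3 = 4410944

|z^6| = 4410944


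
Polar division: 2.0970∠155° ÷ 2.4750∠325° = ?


r = 2.0970 / 2.4750 = 0.8473
theta = 155° - 325° = -170° = 190° (mod 360)

0.8473 cis(190°)


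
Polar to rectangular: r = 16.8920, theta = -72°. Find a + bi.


a = 16.8920*cos(-72°) = 16.8920*0.309017 = 5.2199
b = 16.8920*sin(-72°) = 16.8920*(-0.9510565) = -16.0652

5.2199 - 16.0652i


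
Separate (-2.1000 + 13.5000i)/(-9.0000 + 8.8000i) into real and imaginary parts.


Multiply by conjugate: (-2.1000 + 13.5000i)(-9.0000 - 8.8000i) / ((-9)^2 + 8.8^2)
Numerator real = -2.1*(-9) + 13.5*8.8 = 137.7
Numerator imag = 13.5*(-9) - (-2.1)*8.8 = -103.02
Denominator = 158.44
Re(z) = 137.7/158.44 = 0.8691
Im(z) = -103.02/158.44 = -0.6502

Re(z) = 0.8691, Im(z) = -0.6502


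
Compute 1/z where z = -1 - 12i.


|z|^2 = 1+144 = 145
1/z = (-1 + 12i)/145

1/z = -0.0069 + 0.0828i


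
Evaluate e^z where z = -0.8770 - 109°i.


e^-0.8770 = 0.41603
cos(-109°) = -0.32557
sin(-109°) = -0.9455
Real = 0.41603*(-0.32557) = -0.1354
Imag = 0.41603*(-0.9455) = -0.3934

-0.1354 - 0.3934i


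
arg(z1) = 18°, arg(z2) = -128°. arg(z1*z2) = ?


arg(z1*z2) = 18° - 128° = -110°
Normalized to (-180°, 180°]: -110°

-110°


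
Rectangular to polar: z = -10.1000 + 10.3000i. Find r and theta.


r = sqrt(102.01+106.09) = sqrt(208.1) = 14.4257
theta = atan2(10.3, -10.1) = 134.4383 degrees

r = 14.4257, theta = 134.4383 degrees


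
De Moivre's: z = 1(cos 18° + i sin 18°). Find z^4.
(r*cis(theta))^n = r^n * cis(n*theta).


r^4 = 1^4 = 1
n*theta = 4*18° = 72° = 72° (mod 360)
a = 1*cos(72°) = 0.3090
b = 1*sin(72°) = 0.9511

1 cis(72°) = 0.3090 + 0.9511i


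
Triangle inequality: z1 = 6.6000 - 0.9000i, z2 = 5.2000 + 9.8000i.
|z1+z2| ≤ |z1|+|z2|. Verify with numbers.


|z1| = sqrt(6.6^2 + (-0.9)^2) = sqrt(44.37) = 6.6611
|z2| = sqrt(5.2^2 + 9.8^2) = sqrt(123.08) = 11.0941
z1+z2 = 11.8000 + 8.9000i
|z1+z2| = sqrt(218.45) = 14.7801
|z1|+|z2| = 6.6611 + 11.0941 = 17.7552

|z1+z2| = 14.7801 ≤ |z1|+|z2| = 17.7552 (verified)


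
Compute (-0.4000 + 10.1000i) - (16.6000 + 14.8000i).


Real: -0.4 - 16.6 = -17
Imag: 10.1 - 14.8 = -4.7

-17.0000 - 4.7000i


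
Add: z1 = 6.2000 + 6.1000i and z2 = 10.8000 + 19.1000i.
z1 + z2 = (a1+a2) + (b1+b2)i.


Real: 6.2 + 10.8 = 17
Imag: 6.1 + 19.1 = 25.2

17.0000 + 25.2000i


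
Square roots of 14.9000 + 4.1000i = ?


|z| = sqrt(222.01+16.81) = 15.4538
sqrt((|z|+a)/2) = sqrt((15.4538+14.9)/2) = sqrt(15.1769) = 3.8958
sqrt((|z|-a)/2) = sqrt((15.4538-14.9)/2) = sqrt(0.2769) = 0.5262

±(3.8958 + 0.5262i) i.e. 3.8958 + 0.5262i and -3.8958 - 0.5262i


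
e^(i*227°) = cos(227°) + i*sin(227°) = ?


cos(227°) = -0.6820
sin(227°) = -0.7314

e^(i*227°) = -0.6820 - 0.7314i


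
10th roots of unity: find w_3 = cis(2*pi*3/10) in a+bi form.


Angle = 360*3/10 = 108°
a = cos(108°) = -0.3090
b = sin(108°) = 0.9511

-0.3090 + 0.9511i


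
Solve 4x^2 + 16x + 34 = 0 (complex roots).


disc = 16^2 - 4*4*34 = 256 - 544 = -288
sqrt(|disc|) = sqrt(288) = 16.9706
Real part = -16/(2*4) = -2.0000
Imag part = 16.9706/(2*4) = 2.1213

-2.0000 ± 2.1213i


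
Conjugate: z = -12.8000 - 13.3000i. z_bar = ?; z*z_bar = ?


z_bar = -12.8000 + 13.3000i
z*z_bar = (-12.8)^2 + (-13.3)^2 = 163.84 + 176.89 = 340.73

z_bar = -12.8000 + 13.3000i, z*z_bar = 340.73


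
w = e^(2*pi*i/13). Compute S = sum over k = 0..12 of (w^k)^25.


The roots are w_k = w^k with w = e^(2*pi*i/13), and (w^k)^25 = (w^25)^k.
So S = 1 + u + u^2 + ... + u^(12) with u = w^25.
25 = 1*13 + 12, so 25 is not a multiple of 13: u = (w^13)^1 * w^12 = w^12 ≠ 1 (w is a primitive 13th root), while u^13 = (w^13)^25 = 1.
Geometric series: S = (1 - u^13)/(1 - u) = (1 - 1)/(1 - u) = 0

S = 0


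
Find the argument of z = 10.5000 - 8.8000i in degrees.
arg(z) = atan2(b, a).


Re = 10.5, Im = -8.8
arg = atan2(-8.8, 10.5) = -39.9662 degrees

arg(z) = -39.9662 degrees


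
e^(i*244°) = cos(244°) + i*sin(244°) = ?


cos(244°) = -0.4384
sin(244°) = -0.8988

e^(i*244°) = -0.4384 - 0.8988i


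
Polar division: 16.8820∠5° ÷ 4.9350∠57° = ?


r = 16.8820 / 4.9350 = 3.4209
theta = 5° - 57° = -52° = 308° (mod 360)

3.4209 cis(308°)


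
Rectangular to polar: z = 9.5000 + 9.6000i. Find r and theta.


r = sqrt(90.25+92.16) = sqrt(182.41) = 13.5059
theta = atan2(9.6, 9.5) = 45.3000 degrees

r = 13.5059, theta = 45.3000 degrees


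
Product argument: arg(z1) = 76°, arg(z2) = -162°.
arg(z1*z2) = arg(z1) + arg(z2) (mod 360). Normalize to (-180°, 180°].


arg(z1*z2) = 76° - 162° = -86°
Normalized to (-180°, 180°]: -86°

-86°


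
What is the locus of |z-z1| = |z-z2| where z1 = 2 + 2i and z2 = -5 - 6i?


Equal distances means the locus is the perpendicular bisector of z1 and z2.
Midpoint = ((2+(-5))/2, (2+(-6))/2) = (-1.5000, -2.0000)

Perpendicular bisector through (-1.5000, -2.0000)


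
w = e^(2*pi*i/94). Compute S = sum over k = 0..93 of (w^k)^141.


The roots are w_k = w^k with w = e^(2*pi*i/94), and (w^k)^141 = (w^141)^k.
So S = 1 + u + u^2 + ... + u^(93) with u = w^141.
141 = 1*94 + 47, so 141 is not a multiple of 94: u = (w^94)^1 * w^47 = w^47 ≠ 1 (w is a primitive 94th root), while u^94 = (w^94)^141 = 1.
Geometric series: S = (1 - u^94)/(1 - u) = (1 - 1)/(1 - u) = 0

S = 0


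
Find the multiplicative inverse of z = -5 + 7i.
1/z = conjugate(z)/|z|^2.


|z|^2 = 25+49 = 74
1/z = (-5 - 7i)/74

1/z = -0.0676 - 0.0946i


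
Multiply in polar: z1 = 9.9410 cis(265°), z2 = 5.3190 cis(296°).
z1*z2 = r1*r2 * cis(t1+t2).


r = 9.9410 * 5.3190 = 52.8762
theta = 265° + 296° = 561° = 201° (mod 360)

52.8762 cis(201°)


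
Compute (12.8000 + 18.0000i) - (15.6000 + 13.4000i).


Real: 12.8 - 15.6 = -2.8
Imag: 18 - 13.4 = 4.6

-2.8000 + 4.6000i


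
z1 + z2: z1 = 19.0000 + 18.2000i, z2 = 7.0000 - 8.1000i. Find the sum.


Real: 19 + 7 = 26
Imag: 18.2 - 8.1 = 10.1

26.0000 + 10.1000i


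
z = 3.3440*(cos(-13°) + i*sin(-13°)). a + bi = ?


a = 3.3440*cos(-13°) = 3.3440*0.97437 = 3.2583
b = 3.3440*sin(-13°) = 3.3440*(-0.22495) = -0.7522

3.2583 - 0.7522i


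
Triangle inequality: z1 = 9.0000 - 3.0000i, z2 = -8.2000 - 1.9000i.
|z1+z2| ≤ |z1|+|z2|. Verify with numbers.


|z1| = sqrt(9^2 + (-3)^2) = sqrt(90) = 9.4868
|z2| = sqrt((-8.2)^2 + (-1.9)^2) = sqrt(70.85) = 8.4172
z1+z2 = 0.8000 - 4.9000i
|z1+z2| = sqrt(24.65) = 4.9649
|z1|+|z2| = 9.4868 + 8.4172 = 17.9040

|z1+z2| = 4.9649 ≤ |z1|+|z2| = 17.9040 (verified)


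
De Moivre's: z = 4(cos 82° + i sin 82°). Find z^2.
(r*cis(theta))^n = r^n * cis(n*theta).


r^2 = 4^2 = 16
n*theta = 2*82° = 164° = 164° (mod 360)
a = 16*cos(164°) = -15.3802
b = 16*sin(164°) = 4.4102

16 cis(164°) = -15.3802 + 4.4102i


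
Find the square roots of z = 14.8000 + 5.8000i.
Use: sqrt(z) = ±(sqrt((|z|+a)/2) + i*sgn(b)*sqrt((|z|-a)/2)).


|z| = sqrt(219.04+33.64) = 15.8959
sqrt((|z|+a)/2) = sqrt((15.8959+14.8)/2) = sqrt(15.3480) = 3.9176
sqrt((|z|-a)/2) = sqrt((15.8959-14.8)/2) = sqrt(0.5480) = 0.7402

±(3.9176 + 0.7402i) i.e. 3.9176 + 0.7402i and -3.9176 - 0.7402i


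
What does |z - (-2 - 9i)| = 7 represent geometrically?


|z - z0| = r is a circle with center z0 and radius r.
Center = (-2, -9), radius = 7

Circle with center (-2, -9) and radius 7


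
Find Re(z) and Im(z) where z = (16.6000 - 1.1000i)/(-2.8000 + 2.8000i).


Multiply by conjugate: (16.6000 - 1.1000i)(-2.8000 - 2.8000i) / ((-2.8)^2 + 2.8^2)
Numerator real = 16.6*(-2.8) - (1.1)*2.8 = -49.56
Numerator imag = -1.1*(-2.8) - 16.6*2.8 = -43.4
Denominator = 15.68
Re(z) = -49.56/15.68 = -3.1607
Im(z) = -43.4/15.68 = -2.7679

Re(z) = -3.1607, Im(z) = -2.7679


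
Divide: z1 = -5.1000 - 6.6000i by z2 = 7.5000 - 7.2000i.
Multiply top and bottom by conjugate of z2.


Conjugate of z2 = 7.5000 + 7.2000i
Numerator: (-5.1000 - 6.6000i)(7.5000 + 7.2000i) = 9.2700 - 86.2200i
Denominator: 7.5^2 + (-7.2)^2 = 108.09
Result = (9.2700 - 86.2200i)/108.09

0.0858 - 0.7977i


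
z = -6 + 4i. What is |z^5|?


|z| = sqrt(36+16) = sqrt(52) = 7.2111
|z^5| = |z|^5 = (sqrt(52))^5 = 52^2 * sqrt(52) = 2704*sqrt(52)

|z^5| = 2704*sqrt(52) ≈ 19498.8213


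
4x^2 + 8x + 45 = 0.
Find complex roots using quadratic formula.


disc = 8^2 - 4*4*45 = 64 - 720 = -656
sqrt(|disc|) = sqrt(656) = 25.6125
Real part = -8/(2*4) = -1.0000
Imag part = 25.6125/(2*4) = 3.2016

-1.0000 ± 3.2016i


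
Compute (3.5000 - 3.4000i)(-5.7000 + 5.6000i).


Real = 3.5*(-5.7) - (-3.4)*5.6 = -19.95 - (-19.04) = -0.91
Imag = 3.5*5.6 - (5.7)*(-3.4) = 19.6 + 19.38 = 38.98

-0.9100 + 38.9800i


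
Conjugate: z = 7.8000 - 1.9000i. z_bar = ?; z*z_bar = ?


z_bar = 7.8000 + 1.9000i
z*z_bar = 7.8^2 + (-1.9)^2 = 60.84 + 3.61 = 64.45

z_bar = 7.8000 + 1.9000i, z*z_bar = 64.45


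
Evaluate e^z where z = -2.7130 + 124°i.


e^-2.7130 = 0.0663
cos(124°) = -0.5592
sin(124°) = 0.829
Real = 0.0663*(-0.5592) = -0.0371
Imag = 0.0663*0.829 = 0.0550

-0.0371 + 0.0550i


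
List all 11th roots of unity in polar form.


The 11th roots of unity are cis(360k/11°) for k=0..10
Angle step = 360/11 = 32.7273°
Primitive root: cis(32.7273°)
Primitive root = 0.8413 + 0.5406i

11 roots at angles: 0°, 32.7273°, 65.4545°, 98.1818°, 130.9091°, 163.6364°, 196.3636°, 229.0909°, 261.8182°, 294.5455°, 327.2727°


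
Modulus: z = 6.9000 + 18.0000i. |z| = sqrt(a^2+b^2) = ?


|z| = sqrt(6.9^2 + 18^2) = sqrt(47.61 + 324) = sqrt(371.61) = 19.2772

|z| = 19.2772


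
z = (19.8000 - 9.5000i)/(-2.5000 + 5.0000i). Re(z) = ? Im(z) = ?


Multiply by conjugate: (19.8000 - 9.5000i)(-2.5000 - 5.0000i) / ((-2.5)^2 + 5^2)
Numerator real = 19.8*(-2.5) - (9.5)*5 = -97
Numerator imag = -9.5*(-2.5) - 19.8*5 = -75.25
Denominator = 31.25
Re(z) = -97/31.25 = -3.1040
Im(z) = -75.25/31.25 = -2.4080

Re(z) = -3.1040, Im(z) = -2.4080


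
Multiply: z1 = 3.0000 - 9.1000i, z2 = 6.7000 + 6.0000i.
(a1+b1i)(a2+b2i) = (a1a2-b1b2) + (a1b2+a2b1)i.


Real = 3*6.7 - (-9.1)*6 = 20.1 - (-54.6) = 74.7
Imag = 3*6 + 6.7*(-9.1) = 18 - (60.97) = -42.97

74.7000 - 42.9700i


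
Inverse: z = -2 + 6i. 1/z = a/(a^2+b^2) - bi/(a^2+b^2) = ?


|z|^2 = 4+36 = 40
1/z = (-2 - 6i)/40

1/z = -0.0500 - 0.1500i


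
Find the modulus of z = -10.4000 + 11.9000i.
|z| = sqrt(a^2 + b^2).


|z| = sqrt((-10.4)^2 + 11.9^2) = sqrt(108.16 + 141.61) = sqrt(249.77) = 15.8041

|z| = 15.8041


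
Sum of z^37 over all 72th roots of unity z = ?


The roots are w_k = w^k with w = e^(2*pi*i/72), and (w^k)^37 = (w^37)^k.
So S = 1 + u + u^2 + ... + u^(71) with u = w^37.
37 = 0*72 + 37, so 37 is not a multiple of 72: u = w^37 ≠ 1 (w is a primitive 72th root), while u^72 = (w^72)^37 = 1.
Geometric series: S = (1 - u^72)/(1 - u) = (1 - 1)/(1 - u) = 0

S = 0


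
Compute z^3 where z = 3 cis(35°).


r^3 = 3^3 = 27
n*theta = 3*35° = 105° = 105° (mod 360)
a = 27*cos(105°) = -6.9881
b = 27*sin(105°) = 26.0800

27 cis(105°) = -6.9881 + 26.0800i


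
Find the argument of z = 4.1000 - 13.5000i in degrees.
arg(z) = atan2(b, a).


Re = 4.1, Im = -13.5
arg = atan2(-13.5, 4.1) = -73.1063 degrees

arg(z) = -73.1063 degrees


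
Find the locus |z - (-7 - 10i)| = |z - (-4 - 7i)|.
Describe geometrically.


Equal distances means the locus is the perpendicular bisector of z1 and z2.
Midpoint = ((-7+(-4))/2, (-10+(-7))/2) = (-5.5000, -8.5000)

Perpendicular bisector through (-5.5000, -8.5000)


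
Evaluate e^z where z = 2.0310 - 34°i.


e^2.0310 = 7.6217
cos(-34°) = 0.82904
sin(-34°) = -0.55919
Real = 7.6217*0.82904 = 6.3187
Imag = 7.6217*(-0.55919) = -4.2620

6.3187 - 4.2620i


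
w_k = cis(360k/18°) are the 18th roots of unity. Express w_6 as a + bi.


Angle = 360*6/18 = 120°
a = cos(120°) = -0.5000
b = sin(120°) = 0.8660

-0.5000 + 0.8660i


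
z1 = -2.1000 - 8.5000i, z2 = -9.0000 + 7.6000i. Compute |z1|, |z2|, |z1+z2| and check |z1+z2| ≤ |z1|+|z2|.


|z1| = sqrt((-2.1)^2 + (-8.5)^2) = sqrt(76.66) = 8.7556
|z2| = sqrt((-9)^2 + 7.6^2) = sqrt(138.76) = 11.7796
z1+z2 = -11.1000 - 0.9000i
|z1+z2| = sqrt(124.02) = 11.1364
|z1|+|z2| = 8.7556 + 11.7796 = 20.5352

|z1+z2| = 11.1364 ≤ |z1|+|z2| = 20.5352 (verified)


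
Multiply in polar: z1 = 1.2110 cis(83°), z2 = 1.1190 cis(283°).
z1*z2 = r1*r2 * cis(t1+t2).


r = 1.2110 * 1.1190 = 1.3551
theta = 83° + 283° = 366° = 6° (mod 360)

1.3551 cis(6°)


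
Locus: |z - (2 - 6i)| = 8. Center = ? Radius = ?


|z - z0| = r is a circle with center z0 and radius r.
Center = (2, -6), radius = 8

Circle with center (2, -6) and radius 8


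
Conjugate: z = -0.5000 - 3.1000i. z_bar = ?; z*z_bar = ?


z_bar = -0.5000 + 3.1000i
z*z_bar = (-0.5)^2 + (-3.1)^2 = 0.25 + 9.61 = 9.86

z_bar = -0.5000 + 3.1000i, z*z_bar = 9.86


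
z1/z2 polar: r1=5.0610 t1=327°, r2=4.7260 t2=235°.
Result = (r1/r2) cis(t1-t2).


r = 5.0610 / 4.7260 = 1.0709
theta = 327° - 235° = 92° = 92° (mod 360)

1.0709 cis(92°)


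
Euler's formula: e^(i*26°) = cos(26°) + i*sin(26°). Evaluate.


cos(26°) = 0.8988
sin(26°) = 0.4384

e^(i*26°) = 0.8988 + 0.4384i


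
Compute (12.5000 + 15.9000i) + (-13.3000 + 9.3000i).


Real: 12.5 - 13.3 = -0.8
Imag: 15.9 + 9.3 = 25.2

-0.8000 + 25.2000i


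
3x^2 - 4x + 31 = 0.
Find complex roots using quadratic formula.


disc = (-4)^2 - 4*3*31 = 16 - 372 = -356
sqrt(|disc|) = sqrt(356) = 18.8680
Real part = 4/(2*3) = 0.6667
Imag part = 18.8680/(2*3) = 3.1447

0.6667 ± 3.1447i


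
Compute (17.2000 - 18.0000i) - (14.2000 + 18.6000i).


Real: 17.2 - 14.2 = 3
Imag: -18 - 18.6 = -36.6

3.0000 - 36.6000i


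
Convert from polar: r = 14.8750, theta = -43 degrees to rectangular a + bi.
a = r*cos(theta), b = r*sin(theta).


a = 14.8750*cos(-43°) = 14.8750*0.731354 = 10.8789
b = 14.8750*sin(-43°) = 14.8750*(-0.681998) = -10.1447

10.8789 - 10.1447i


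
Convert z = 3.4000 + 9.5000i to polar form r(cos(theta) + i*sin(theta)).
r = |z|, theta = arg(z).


r = sqrt(11.56+90.25) = sqrt(101.81) = 10.0901
theta = atan2(9.5, 3.4) = 70.3080 degrees

r = 10.0901, theta = 70.3080 degrees


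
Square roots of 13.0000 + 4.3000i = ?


|z| = sqrt(169+18.49) = 13.6927
sqrt((|z|+a)/2) = sqrt((13.6927+13)/2) = sqrt(13.3463) = 3.6533
sqrt((|z|-a)/2) = sqrt((13.6927-13)/2) = sqrt(0.3463) = 0.5885

±(3.6533 + 0.5885i) i.e. 3.6533 + 0.5885i and -3.6533 - 0.5885i


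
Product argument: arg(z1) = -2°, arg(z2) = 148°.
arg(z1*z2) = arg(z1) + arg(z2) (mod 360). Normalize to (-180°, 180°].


arg(z1*z2) = -2° + 148° = 146°
Normalized to (-180°, 180°]: 146°

146°


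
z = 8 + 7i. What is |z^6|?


|z| = sqrt(64+49) = sqrt(113) = 10.6301
|z^6| = |z|^6 = (sqrt(113))^6 = 113^3 = 1442897

|z^6| = 1442897


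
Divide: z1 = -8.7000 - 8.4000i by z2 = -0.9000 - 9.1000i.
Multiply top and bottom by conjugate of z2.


Conjugate of z2 = -0.9000 + 9.1000i
Numerator: (-8.7000 - 8.4000i)(-0.9000 + 9.1000i) = 84.2700 - 71.6100i
Denominator: (-0.9)^2 + (-9.1)^2 = 83.62
Result = (84.2700 - 71.6100i)/83.62

1.0078 - 0.8564i


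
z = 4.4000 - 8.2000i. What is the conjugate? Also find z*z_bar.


z_bar = 4.4000 + 8.2000i
z*z_bar = 4.4^2 + (-8.2)^2 = 19.36 + 67.24 = 86.6

z_bar = 4.4000 + 8.2000i, z*z_bar = 86.6


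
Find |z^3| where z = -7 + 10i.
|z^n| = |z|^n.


|z| = sqrt(49+100) = sqrt(149) = 12.2066
|z^3| = |z|^3 = (sqrt(149))^3 = 149*sqrt(149)

|z^3| = 149*sqrt(149) ≈ 1818.7768


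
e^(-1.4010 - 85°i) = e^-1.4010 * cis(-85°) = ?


e^-1.4010 = 0.24635
cos(-85°) = 0.0872
sin(-85°) = -0.9962
Real = 0.24635*0.0872 = 0.0215
Imag = 0.24635*(-0.9962) = -0.2454

0.0215 - 0.2454i


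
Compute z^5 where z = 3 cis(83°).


r^5 = 3^5 = 243
n*theta = 5*83° = 415° = 55° (mod 360)
a = 243*cos(55°) = 139.3791
b = 243*sin(55°) = 199.0539

243 cis(55°) = 139.3791 + 199.0539i


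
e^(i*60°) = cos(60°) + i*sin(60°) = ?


cos(60°) = 0.5000
sin(60°) = 0.8660

e^(i*60°) = 0.5000 + 0.8660i


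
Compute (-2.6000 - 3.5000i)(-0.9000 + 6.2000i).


Real = -2.6*(-0.9) - (-3.5)*6.2 = 2.34 - (-21.7) = 24.04
Imag = -2.6*6.2 - (0.9)*(-3.5) = -16.12 + 3.15 = -12.97

24.0400 - 12.9700i


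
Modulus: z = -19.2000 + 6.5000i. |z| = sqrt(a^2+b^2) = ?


|z| = sqrt((-19.2)^2 + 6.5^2) = sqrt(368.64 + 42.25) = sqrt(410.89) = 20.2704

|z| = 20.2704


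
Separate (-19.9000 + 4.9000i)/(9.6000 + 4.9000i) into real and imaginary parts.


Multiply by conjugate: (-19.9000 + 4.9000i)(9.6000 - 4.9000i) / (9.6^2 + 4.9^2)
Numerator real = -19.9*9.6 + 4.9*4.9 = -167.03
Numerator imag = 4.9*9.6 - (-19.9)*4.9 = 144.55
Denominator = 116.17
Re(z) = -167.03/116.17 = -1.4378
Im(z) = 144.55/116.17 = 1.2443

Re(z) = -1.4378, Im(z) = 1.2443


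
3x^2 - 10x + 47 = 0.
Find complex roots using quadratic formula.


disc = (-10)^2 - 4*3*47 = 100 - 564 = -464
sqrt(|disc|) = sqrt(464) = 21.5407
Real part = 10/(2*3) = 1.6667
Imag part = 21.5407/(2*3) = 3.5901

1.6667 ± 3.5901i


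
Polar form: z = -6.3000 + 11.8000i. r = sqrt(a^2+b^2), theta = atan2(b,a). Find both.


r = sqrt(39.69+139.24) = sqrt(178.93) = 13.3765
theta = atan2(11.8, -6.3) = 118.0977 degrees

r = 13.3765, theta = 118.0977 degrees


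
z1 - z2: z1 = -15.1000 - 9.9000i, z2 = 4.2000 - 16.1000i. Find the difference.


Real: -15.1 - 4.2 = -19.3
Imag: -9.9 + 16.1 = 6.2

-19.3000 + 6.2000i


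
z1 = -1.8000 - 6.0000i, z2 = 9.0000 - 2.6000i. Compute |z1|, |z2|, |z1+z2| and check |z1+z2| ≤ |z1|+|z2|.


|z1| = sqrt((-1.8)^2 + (-6)^2) = sqrt(39.24) = 6.2642
|z2| = sqrt(9^2 + (-2.6)^2) = sqrt(87.76) = 9.3680
z1+z2 = 7.2000 - 8.6000i
|z1+z2| = sqrt(125.8) = 11.2161
|z1|+|z2| = 6.2642 + 9.3680 = 15.6322

|z1+z2| = 11.2161 ≤ |z1|+|z2| = 15.6322 (verified)


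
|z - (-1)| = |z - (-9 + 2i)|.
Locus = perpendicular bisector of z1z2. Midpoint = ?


Equal distances means the locus is the perpendicular bisector of z1 and z2.
Midpoint = ((-1+(-9))/2, (0+2)/2) = (-5.0000, 1.0000)

Perpendicular bisector through (-5.0000, 1.0000)


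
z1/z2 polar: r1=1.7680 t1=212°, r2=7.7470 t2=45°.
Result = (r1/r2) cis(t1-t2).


r = 1.7680 / 7.7470 = 0.2282
theta = 212° - 45° = 167° = 167° (mod 360)

0.2282 cis(167°)


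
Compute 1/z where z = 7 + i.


|z|^2 = 49+1 = 50
1/z = (7 - 1i)/50

1/z = 0.1400 - 0.0200i


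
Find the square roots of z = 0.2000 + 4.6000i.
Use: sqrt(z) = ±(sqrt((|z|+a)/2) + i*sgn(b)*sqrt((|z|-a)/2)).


|z| = sqrt(0.04+21.16) = 4.6043
sqrt((|z|+a)/2) = sqrt((4.6043+0.2)/2) = sqrt(2.4022) = 1.5499
sqrt((|z|-a)/2) = sqrt((4.6043-0.2)/2) = sqrt(2.2022) = 1.4840

±(1.5499 + 1.4840i) i.e. 1.5499 + 1.4840i and -1.5499 - 1.4840i


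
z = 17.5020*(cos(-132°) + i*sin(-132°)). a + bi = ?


a = 17.5020*cos(-132°) = 17.5020*(-0.66913) = -11.7111
b = 17.5020*sin(-132°) = 17.5020*(-0.743145) = -13.0065

-11.7111 - 13.0065i


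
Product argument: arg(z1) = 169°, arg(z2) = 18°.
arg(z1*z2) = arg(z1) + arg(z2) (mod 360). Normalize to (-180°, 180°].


arg(z1*z2) = 169° + 18° = 187°
Normalized to (-180°, 180°]: -173°

-173°


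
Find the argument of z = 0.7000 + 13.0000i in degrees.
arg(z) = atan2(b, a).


Re = 0.7, Im = 13
arg = atan2(13, 0.7) = 86.9178 degrees

arg(z) = 86.9178 degrees


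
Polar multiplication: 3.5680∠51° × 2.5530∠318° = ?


r = 3.5680 * 2.5530 = 9.1091
theta = 51° + 318° = 369° = 9° (mod 360)

9.1091 cis(9°)


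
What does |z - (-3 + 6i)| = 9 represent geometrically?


|z - z0| = r is a circle with center z0 and radius r.
Center = (-3, 6), radius = 9

Circle with center (-3, 6) and radius 9


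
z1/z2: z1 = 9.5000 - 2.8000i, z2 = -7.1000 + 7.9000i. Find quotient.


Conjugate of z2 = -7.1000 - 7.9000i
Numerator: (9.5000 - 2.8000i)(-7.1000 - 7.9000i) = -89.5700 - 55.1700i
Denominator: (-7.1)^2 + 7.9^2 = 112.82
Result = (-89.5700 - 55.1700i)/112.82

-0.7939 - 0.4890i


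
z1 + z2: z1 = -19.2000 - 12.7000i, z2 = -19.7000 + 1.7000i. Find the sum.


Real: -19.2 - 19.7 = -38.9
Imag: -12.7 + 1.7 = -11

-38.9000 - 11.0000i


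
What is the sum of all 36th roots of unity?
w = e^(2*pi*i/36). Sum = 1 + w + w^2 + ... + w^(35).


The sum of all 36th roots of unity is 0.
Geometric series: (1 - w^36)/(1 - w) = (1-1)/(1-w) = 0 since w^36 = 1, w ≠ 1.
Alternatively: coefficient of z^35 in z^36 - 1 is 0.

0


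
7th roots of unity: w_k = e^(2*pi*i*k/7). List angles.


The 7th roots of unity are cis(360k/7°) for k=0..6
Angle step = 360/7 = 51.4286°
Primitive root: cis(51.4286°)
Primitive root = 0.6235 + 0.7818i

7 roots at angles: 0°, 51.4286°, 102.8571°, 154.2857°, 205.7143°, 257.1429°, 308.5714°


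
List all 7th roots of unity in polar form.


The 7th roots of unity are cis(360k/7°) for k=0..6
Angle step = 360/7 = 51.4286°
Primitive root: cis(51.4286°)
Primitive root = 0.6235 + 0.7818i

7 roots at angles: 0°, 51.4286°, 102.8571°, 154.2857°, 205.7143°, 257.1429°, 308.5714°


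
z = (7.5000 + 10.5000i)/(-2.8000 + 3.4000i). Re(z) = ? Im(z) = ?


Multiply by conjugate: (7.5000 + 10.5000i)(-2.8000 - 3.4000i) / ((-2.8)^2 + 3.4^2)
Numerator real = 7.5*(-2.8) + 10.5*3.4 = 14.7
Numerator imag = 10.5*(-2.8) - 7.5*3.4 = -54.9
Denominator = 19.4
Re(z) = 14.7/19.4 = 0.7577
Im(z) = -54.9/19.4 = -2.8299

Re(z) = 0.7577, Im(z) = -2.8299


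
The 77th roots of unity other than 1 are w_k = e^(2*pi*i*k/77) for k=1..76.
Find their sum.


With w = e^(2*pi*i/77), all 77 of the 77th roots of unity w^0 = 1, w, ..., w^(76) sum to 0: 1 + w + ... + w^(76) = (1 - w^77)/(1 - w) = 0 since w^77 = 1, w ≠ 1.
Removing the root 1: w + w^2 + ... + w^(76) = 0 - 1 = -1

Sum = -1


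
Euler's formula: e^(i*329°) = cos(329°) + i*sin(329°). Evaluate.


cos(329°) = 0.8572
sin(329°) = -0.5150

e^(i*329°) = 0.8572 - 0.5150i


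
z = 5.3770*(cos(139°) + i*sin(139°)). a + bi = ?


a = 5.3770*cos(139°) = 5.3770*(-0.75471) = -4.0581
b = 5.3770*sin(139°) = 5.3770*0.65606 = 3.5276

-4.0581 + 3.5276i


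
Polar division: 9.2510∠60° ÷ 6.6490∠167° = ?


r = 9.2510 / 6.6490 = 1.3913
theta = 60° - 167° = -107° = 253° (mod 360)

1.3913 cis(253°)


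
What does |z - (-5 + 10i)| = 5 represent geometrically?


|z - z0| = r is a circle with center z0 and radius r.
Center = (-5, 10), radius = 5

Circle with center (-5, 10) and radius 5


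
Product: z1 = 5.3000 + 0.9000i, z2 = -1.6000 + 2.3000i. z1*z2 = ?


Real = 5.3*(-1.6) - 0.9*2.3 = -8.48 - 2.07 = -10.55
Imag = 5.3*2.3 - (1.6)*0.9 = 12.19 - (1.44) = 10.75

-10.5500 + 10.7500i


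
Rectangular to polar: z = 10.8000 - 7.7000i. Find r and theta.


r = sqrt(116.64+59.29) = sqrt(175.93) = 13.2639
theta = atan2(-7.7, 10.8) = -35.4875 degrees

r = 13.2639, theta = -35.4875 degrees


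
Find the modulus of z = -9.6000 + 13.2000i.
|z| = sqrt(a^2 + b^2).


|z| = sqrt((-9.6)^2 + 13.2^2) = sqrt(92.16 + 174.24) = sqrt(266.4) = 16.3218

|z| = 16.3218


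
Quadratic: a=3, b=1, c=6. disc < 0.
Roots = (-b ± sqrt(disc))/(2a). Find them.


disc = 1^2 - 4*3*6 = 1 - 72 = -71
sqrt(|disc|) = sqrt(71) = 8.4261
Real part = -1/(2*3) = -0.1667
Imag part = 8.4261/(2*3) = 1.4044

-0.1667 ± 1.4044i


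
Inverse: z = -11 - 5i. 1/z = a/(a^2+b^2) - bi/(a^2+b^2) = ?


|z|^2 = 121+25 = 146
1/z = (-11 + 5i)/146

1/z = -0.0753 + 0.0342i


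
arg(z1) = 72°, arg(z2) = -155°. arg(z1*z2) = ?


arg(z1*z2) = 72° - 155° = -83°
Normalized to (-180°, 180°]: -83°

-83°


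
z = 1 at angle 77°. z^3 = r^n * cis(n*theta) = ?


r^3 = 1^3 = 1
n*theta = 3*77° = 231° = 231° (mod 360)
a = 1*cos(231°) = -0.6293
b = 1*sin(231°) = -0.7771

1 cis(231°) = -0.6293 - 0.7771i


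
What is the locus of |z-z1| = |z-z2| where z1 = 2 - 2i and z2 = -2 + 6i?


Equal distances means the locus is the perpendicular bisector of z1 and z2.
Midpoint = ((2+(-2))/2, (-2+6)/2) = (0, 2.0000)

Perpendicular bisector through (0, 2.0000)


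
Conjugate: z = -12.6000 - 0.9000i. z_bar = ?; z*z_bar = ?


z_bar = -12.6000 + 0.9000i
z*z_bar = (-12.6)^2 + (-0.9)^2 = 158.76 + 0.81 = 159.57

z_bar = -12.6000 + 0.9000i, z*z_bar = 159.57


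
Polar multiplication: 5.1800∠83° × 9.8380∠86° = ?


r = 5.1800 * 9.8380 = 50.9608
theta = 83° + 86° = 169° = 169° (mod 360)

50.9608 cis(169°)


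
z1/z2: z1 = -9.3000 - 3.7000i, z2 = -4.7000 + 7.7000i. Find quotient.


Conjugate of z2 = -4.7000 - 7.7000i
Numerator: (-9.3000 - 3.7000i)(-4.7000 - 7.7000i) = 15.2200 + 89.0000i
Denominator: (-4.7)^2 + 7.7^2 = 81.38
Result = (15.2200 + 89.0000i)/81.38

0.1870 + 1.0936i


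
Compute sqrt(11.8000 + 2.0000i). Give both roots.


|z| = sqrt(139.24+4) = 11.9683
sqrt((|z|+a)/2) = sqrt((11.9683+11.8)/2) = sqrt(11.8841) = 3.4473
sqrt((|z|-a)/2) = sqrt((11.9683-11.8)/2) = sqrt(0.0841) = 0.2901

±(3.4473 + 0.2901i) i.e. 3.4473 + 0.2901i and -3.4473 - 0.2901i


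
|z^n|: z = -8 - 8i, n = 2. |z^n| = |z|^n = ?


|z| = sqrt(64+64) = sqrt(128) = 11.3137
|z^2| = |z|^2 = (sqrt(128))^2 = 128

|z^2| = 128


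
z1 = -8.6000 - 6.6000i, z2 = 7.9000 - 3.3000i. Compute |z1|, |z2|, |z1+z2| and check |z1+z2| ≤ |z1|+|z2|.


|z1| = sqrt((-8.6)^2 + (-6.6)^2) = sqrt(117.52) = 10.8407
|z2| = sqrt(7.9^2 + (-3.3)^2) = sqrt(73.3) = 8.5615
z1+z2 = -0.7000 - 9.9000i
|z1+z2| = sqrt(98.5) = 9.9247
|z1|+|z2| = 10.8407 + 8.5615 = 19.4022

|z1+z2| = 9.9247 ≤ |z1|+|z2| = 19.4022 (verified)


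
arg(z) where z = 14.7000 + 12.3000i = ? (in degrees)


Re = 14.7, Im = 12.3
arg = atan2(12.3, 14.7) = 39.9204 degrees

arg(z) = 39.9204 degrees


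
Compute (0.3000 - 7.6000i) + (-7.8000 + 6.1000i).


Real: 0.3 - 7.8 = -7.5
Imag: -7.6 + 6.1 = -1.5

-7.5000 - 1.5000i


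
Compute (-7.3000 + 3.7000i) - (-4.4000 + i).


Real: -7.3 + 4.4 = -2.9
Imag: 3.7 - 1 = 2.7

-2.9000 + 2.7000i


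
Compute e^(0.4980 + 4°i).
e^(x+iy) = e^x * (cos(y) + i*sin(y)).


e^0.4980 = 1.6454
cos(4°) = 0.99756
sin(4°) = 0.0698
Real = 1.6454*0.99756 = 1.6414
Imag = 1.6454*0.0698 = 0.1148

1.6414 + 0.1148i


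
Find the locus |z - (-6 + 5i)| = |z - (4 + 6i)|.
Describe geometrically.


Equal distances means the locus is the perpendicular bisector of z1 and z2.
Midpoint = ((-6+4)/2, (5+6)/2) = (-1.0000, 5.5000)

Perpendicular bisector through (-1.0000, 5.5000)


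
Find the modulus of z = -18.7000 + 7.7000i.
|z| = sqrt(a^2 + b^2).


|z| = sqrt((-18.7)^2 + 7.7^2) = sqrt(349.69 + 59.29) = sqrt(408.98) = 20.2233

|z| = 20.2233


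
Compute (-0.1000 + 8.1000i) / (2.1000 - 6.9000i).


Conjugate of z2 = 2.1000 + 6.9000i
Numerator: (-0.1000 + 8.1000i)(2.1000 + 6.9000i) = -56.1000 + 16.3200i
Denominator: 2.1^2 + (-6.9)^2 = 52.02
Result = (-56.1000 + 16.3200i)/52.02

-1.0784 + 0.3137i


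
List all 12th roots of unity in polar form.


The 12th roots of unity are cis(360k/12°) for k=0..11
Angle step = 360/12 = 30°
Primitive root: cis(30°)
Primitive root = 0.8660 + 0.5000i

12 roots at angles: 0°, 30°, 60°, 90°, 120°, 150°, 180°, 210°, 240°, 270°, 300°, 330°


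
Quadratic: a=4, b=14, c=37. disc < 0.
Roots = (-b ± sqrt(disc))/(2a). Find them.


disc = 14^2 - 4*4*37 = 196 - 592 = -396
sqrt(|disc|) = sqrt(396) = 19.8997
Real part = -14/(2*4) = -1.7500
Imag part = 19.8997/(2*4) = 2.4875

-1.7500 ± 2.4875i


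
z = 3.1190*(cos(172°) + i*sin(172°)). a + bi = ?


a = 3.1190*cos(172°) = 3.1190*(-0.990268) = -3.0886
b = 3.1190*sin(172°) = 3.1190*0.13917 = 0.4341

-3.0886 + 0.4341i


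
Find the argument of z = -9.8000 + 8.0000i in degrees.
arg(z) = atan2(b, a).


Re = -9.8, Im = 8
arg = atan2(8, -9.8) = 140.7743 degrees

arg(z) = 140.7743 degrees


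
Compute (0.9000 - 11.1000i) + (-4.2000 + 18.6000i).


Real: 0.9 - 4.2 = -3.3
Imag: -11.1 + 18.6 = 7.5

-3.3000 + 7.5000i


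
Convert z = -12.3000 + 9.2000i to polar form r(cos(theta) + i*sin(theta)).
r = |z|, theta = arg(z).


r = sqrt(151.29+84.64) = sqrt(235.93) = 15.3600
theta = atan2(9.2, -12.3) = 143.2047 degrees

r = 15.3600, theta = 143.2047 degrees


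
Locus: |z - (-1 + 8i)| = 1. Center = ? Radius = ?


|z - z0| = r is a circle with center z0 and radius r.
Center = (-1, 8), radius = 1

Circle with center (-1, 8) and radius 1


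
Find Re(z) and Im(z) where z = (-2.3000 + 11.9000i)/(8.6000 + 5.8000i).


Multiply by conjugate: (-2.3000 + 11.9000i)(8.6000 - 5.8000i) / (8.6^2 + 5.8^2)
Numerator real = -2.3*8.6 + 11.9*5.8 = 49.24
Numerator imag = 11.9*8.6 - (-2.3)*5.8 = 115.68
Denominator = 107.6
Re(z) = 49.24/107.6 = 0.4576
Im(z) = 115.68/107.6 = 1.0751

Re(z) = 0.4576, Im(z) = 1.0751


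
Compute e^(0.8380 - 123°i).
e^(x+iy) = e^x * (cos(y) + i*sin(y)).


e^0.8380 = 2.31174
cos(-123°) = -0.54464
sin(-123°) = -0.83867
Real = 2.31174*(-0.54464) = -1.2591
Imag = 2.31174*(-0.83867) = -1.9388

-1.2591 - 1.9388i


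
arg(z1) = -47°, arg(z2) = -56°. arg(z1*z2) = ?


arg(z1*z2) = -47° - 56° = -103°
Normalized to (-180°, 180°]: -103°

-103°


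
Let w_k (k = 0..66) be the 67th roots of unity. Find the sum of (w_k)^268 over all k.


The roots are w_k = w^k with w = e^(2*pi*i/67), and (w^k)^268 = (w^268)^k.
So S = 1 + u + u^2 + ... + u^(66) with u = w^268.
268 = 4*67 + 0, so 268 is a multiple of 67 and u = (w^67)^4 = 1.
Every one of the 67 terms equals 1: S = 67

S = 67


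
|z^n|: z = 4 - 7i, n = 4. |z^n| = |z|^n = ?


|z| = sqrt(16+49) = sqrt(65) = 8.0623
|z^4| = |z|^4 = (sqrt(65))^4 = 65^2 = 4225

|z^4| = 4225


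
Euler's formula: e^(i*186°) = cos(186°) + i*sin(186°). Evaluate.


cos(186°) = -0.9945
sin(186°) = -0.1045

e^(i*186°) = -0.9945 - 0.1045i


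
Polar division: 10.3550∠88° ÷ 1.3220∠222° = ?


r = 10.3550 / 1.3220 = 7.8328
theta = 88° - 222° = -134° = 226° (mod 360)

7.8328 cis(226°)


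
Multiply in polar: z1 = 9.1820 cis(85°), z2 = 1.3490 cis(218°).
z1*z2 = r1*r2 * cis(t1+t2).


r = 9.1820 * 1.3490 = 12.3865
theta = 85° + 218° = 303° = 303° (mod 360)

12.3865 cis(303°)


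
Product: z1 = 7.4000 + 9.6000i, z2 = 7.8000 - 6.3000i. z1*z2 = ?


Real = 7.4*7.8 - 9.6*(-6.3) = 57.72 - (-60.48) = 118.2
Imag = 7.4*(-6.3) + 7.8*9.6 = -46.62 + 74.88 = 28.26

118.2000 + 28.2600i


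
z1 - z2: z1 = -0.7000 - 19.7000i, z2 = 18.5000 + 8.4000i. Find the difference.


Real: -0.7 - 18.5 = -19.2
Imag: -19.7 - 8.4 = -28.1

-19.2000 - 28.1000i


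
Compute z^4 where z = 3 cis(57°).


r^4 = 3^4 = 81
n*theta = 4*57° = 228° = 228° (mod 360)
a = 81*cos(228°) = -54.1996
b = 81*sin(228°) = -60.1947

81 cis(228°) = -54.1996 - 60.1947i


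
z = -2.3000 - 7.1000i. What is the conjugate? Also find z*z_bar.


z_bar = -2.3000 + 7.1000i
z*z_bar = (-2.3)^2 + (-7.1)^2 = 5.29 + 50.41 = 55.7

z_bar = -2.3000 + 7.1000i, z*z_bar = 55.7


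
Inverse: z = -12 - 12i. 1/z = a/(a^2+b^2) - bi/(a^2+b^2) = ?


|z|^2 = 144+144 = 288
1/z = (-12 + 12i)/288

1/z = -0.0417 + 0.0417i


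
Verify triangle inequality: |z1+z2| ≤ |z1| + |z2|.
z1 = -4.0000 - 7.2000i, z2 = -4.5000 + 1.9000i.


|z1| = sqrt((-4)^2 + (-7.2)^2) = sqrt(67.84) = 8.2365
|z2| = sqrt((-4.5)^2 + 1.9^2) = sqrt(23.86) = 4.8847
z1+z2 = -8.5000 - 5.3000i
|z1+z2| = sqrt(100.34) = 10.0170
|z1|+|z2| = 8.2365 + 4.8847 = 13.1212

|z1+z2| = 10.0170 ≤ |z1|+|z2| = 13.1212 (verified)


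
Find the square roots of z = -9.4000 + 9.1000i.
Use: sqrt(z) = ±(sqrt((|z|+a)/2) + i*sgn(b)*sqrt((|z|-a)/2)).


|z| = sqrt(88.36+82.81) = 13.0832
sqrt((|z|+a)/2) = sqrt((13.0832+(-9.4))/2) = sqrt(1.8416) = 1.3571
sqrt((|z|-a)/2) = sqrt((13.0832-(-9.4))/2) = sqrt(11.2416) = 3.3528

±(1.3571 + 3.3528i) i.e. 1.3571 + 3.3528i and -1.3571 - 3.3528i


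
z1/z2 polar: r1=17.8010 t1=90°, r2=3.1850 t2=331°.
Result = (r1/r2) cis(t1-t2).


r = 17.8010 / 3.1850 = 5.5890
theta = 90° - 331° = -241° = 119° (mod 360)

5.5890 cis(119°)


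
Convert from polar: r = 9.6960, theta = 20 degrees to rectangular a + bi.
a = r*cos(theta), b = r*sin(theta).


a = 9.6960*cos(20°) = 9.6960*0.9397 = 9.1113
b = 9.6960*sin(20°) = 9.6960*0.34202 = 3.3162

9.1113 + 3.3162i


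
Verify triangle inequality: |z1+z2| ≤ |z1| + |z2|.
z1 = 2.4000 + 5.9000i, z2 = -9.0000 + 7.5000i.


|z1| = sqrt(2.4^2 + 5.9^2) = sqrt(40.57) = 6.3695
|z2| = sqrt((-9)^2 + 7.5^2) = sqrt(137.25) = 11.7154
z1+z2 = -6.6000 + 13.4000i
|z1+z2| = sqrt(223.12) = 14.9372
|z1|+|z2| = 6.3695 + 11.7154 = 18.0849

|z1+z2| = 14.9372 ≤ |z1|+|z2| = 18.0849 (verified)


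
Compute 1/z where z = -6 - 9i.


|z|^2 = 36+81 = 117
1/z = (-6 + 9i)/117

1/z = -0.0513 + 0.0769i


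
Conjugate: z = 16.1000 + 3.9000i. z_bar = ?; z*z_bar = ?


z_bar = 16.1000 - 3.9000i
z*z_bar = 16.1^2 + 3.9^2 = 259.21 + 15.21 = 274.42

z_bar = 16.1000 - 3.9000i, z*z_bar = 274.42


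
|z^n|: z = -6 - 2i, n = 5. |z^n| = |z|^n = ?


|z| = sqrt(36+4) = sqrt(40) = 6.3246
|z^5| = |z|^5 = (sqrt(40))^5 = 40^2 * sqrt(40) = 1600*sqrt(40)

|z^5| = 1600*sqrt(40) ≈ 10119.2885


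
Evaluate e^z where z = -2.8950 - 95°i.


e^-2.8950 = 0.0553
cos(-95°) = -0.0872
sin(-95°) = -0.9962
Real = 0.0553*(-0.0872) = -0.0048
Imag = 0.0553*(-0.9962) = -0.0551

-0.0048 - 0.0551i


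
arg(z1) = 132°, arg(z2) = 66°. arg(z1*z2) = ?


arg(z1*z2) = 132° + 66° = 198°
Normalized to (-180°, 180°]: -162°

-162°


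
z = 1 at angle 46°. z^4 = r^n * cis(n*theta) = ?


r^4 = 1^4 = 1
n*theta = 4*46° = 184° = 184° (mod 360)
a = 1*cos(184°) = -0.9976
b = 1*sin(184°) = -0.0698

1 cis(184°) = -0.9976 - 0.0698i


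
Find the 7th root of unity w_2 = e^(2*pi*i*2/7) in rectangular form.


Angle = 360*2/7 = 102.8571°
a = cos(102.8571°) = -0.2225
b = sin(102.8571°) = 0.9749

-0.2225 + 0.9749i


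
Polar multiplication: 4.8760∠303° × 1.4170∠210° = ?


r = 4.8760 * 1.4170 = 6.9093
theta = 303° + 210° = 513° = 153° (mod 360)

6.9093 cis(153°)


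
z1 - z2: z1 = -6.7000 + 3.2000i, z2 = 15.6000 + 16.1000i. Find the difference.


Real: -6.7 - 15.6 = -22.3
Imag: 3.2 - 16.1 = -12.9

-22.3000 - 12.9000i


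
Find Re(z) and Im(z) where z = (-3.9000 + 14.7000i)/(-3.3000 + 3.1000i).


Multiply by conjugate: (-3.9000 + 14.7000i)(-3.3000 - 3.1000i) / ((-3.3)^2 + 3.1^2)
Numerator real = -3.9*(-3.3) + 14.7*3.1 = 58.44
Numerator imag = 14.7*(-3.3) - (-3.9)*3.1 = -36.42
Denominator = 20.5
Re(z) = 58.44/20.5 = 2.8507
Im(z) = -36.42/20.5 = -1.7766

Re(z) = 2.8507, Im(z) = -1.7766


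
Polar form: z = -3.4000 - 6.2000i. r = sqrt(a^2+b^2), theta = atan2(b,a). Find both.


r = sqrt(11.56+38.44) = sqrt(50) = 7.0711
theta = atan2(-6.2, -3.4) = -118.7398 degrees

r = 7.0711, theta = -118.7398 degrees


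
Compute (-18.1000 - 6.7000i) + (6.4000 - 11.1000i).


Real: -18.1 + 6.4 = -11.7
Imag: -6.7 - 11.1 = -17.8

-11.7000 - 17.8000i


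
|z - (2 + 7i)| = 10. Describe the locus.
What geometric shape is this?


|z - z0| = r is a circle with center z0 and radius r.
Center = (2, 7), radius = 10

Circle with center (2, 7) and radius 10


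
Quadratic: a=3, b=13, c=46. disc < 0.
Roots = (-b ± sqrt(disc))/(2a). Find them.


disc = 13^2 - 4*3*46 = 169 - 552 = -383
sqrt(|disc|) = sqrt(383) = 19.5704
Real part = -13/(2*3) = -2.1667
Imag part = 19.5704/(2*3) = 3.2617

-2.1667 ± 3.2617i


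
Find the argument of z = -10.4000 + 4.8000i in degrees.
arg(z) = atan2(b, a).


Re = -10.4, Im = 4.8
arg = atan2(4.8, -10.4) = 155.2249 degrees

arg(z) = 155.2249 degrees


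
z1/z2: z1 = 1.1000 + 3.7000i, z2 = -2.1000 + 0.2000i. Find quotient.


Conjugate of z2 = -2.1000 - 0.2000i
Numerator: (1.1000 + 3.7000i)(-2.1000 - 0.2000i) = -1.5700 - 7.9900i
Denominator: (-2.1)^2 + 0.2^2 = 4.45
Result = (-1.5700 - 7.9900i)/4.45

-0.3528 - 1.7955i


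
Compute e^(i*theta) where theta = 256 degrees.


cos(256°) = -0.2419
sin(256°) = -0.9703

e^(i*256°) = -0.2419 - 0.9703i


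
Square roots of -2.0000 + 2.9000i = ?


|z| = sqrt(4+8.41) = 3.5228
sqrt((|z|+a)/2) = sqrt((3.5228+(-2))/2) = sqrt(0.7614) = 0.8726
sqrt((|z|-a)/2) = sqrt((3.5228-(-2))/2) = sqrt(2.7614) = 1.6617

±(0.8726 + 1.6617i) i.e. 0.8726 + 1.6617i and -0.8726 - 1.6617i


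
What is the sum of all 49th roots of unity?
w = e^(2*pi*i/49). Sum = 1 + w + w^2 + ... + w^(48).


The sum of all 49th roots of unity is 0.
Geometric series: (1 - w^49)/(1 - w) = (1-1)/(1-w) = 0 since w^49 = 1, w ≠ 1.
Alternatively: coefficient of z^48 in z^49 - 1 is 0.

0


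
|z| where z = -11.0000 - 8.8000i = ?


|z| = sqrt((-11)^2 + (-8.8)^2) = sqrt(121 + 77.44) = sqrt(198.44) = 14.0869

|z| = 14.0869
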